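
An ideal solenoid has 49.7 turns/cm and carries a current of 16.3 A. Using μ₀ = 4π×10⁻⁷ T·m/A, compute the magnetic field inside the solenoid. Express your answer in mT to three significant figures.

Inside a long solenoid, B = μ₀nI.
B = (4π×10⁻⁷)(4.970×10^3 m⁻¹)(16.3 A) = 0.1018 T.

B ≈ 102 mT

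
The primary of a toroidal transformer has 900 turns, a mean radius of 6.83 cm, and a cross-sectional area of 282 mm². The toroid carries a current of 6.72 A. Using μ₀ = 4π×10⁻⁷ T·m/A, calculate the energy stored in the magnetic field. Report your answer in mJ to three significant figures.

U ≈ 15.1 mJ

L = μ₀N²A/(2πR) = (4π×10⁻⁷)(900)²(2.820×10^-4)/(2π×6.830×10^-2) = 6.689×10^-4 H.
U = ½LI² = ½(6.689×10^-4)(6.72)² = 1.510×10^-2 J.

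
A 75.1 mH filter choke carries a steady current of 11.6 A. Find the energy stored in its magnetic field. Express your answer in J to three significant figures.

Stored magnetic energy: U = ½LI².
U = ½(7.510×10^-2 H)(11.6 A)² = 5.053 J.

U ≈ 5.05 J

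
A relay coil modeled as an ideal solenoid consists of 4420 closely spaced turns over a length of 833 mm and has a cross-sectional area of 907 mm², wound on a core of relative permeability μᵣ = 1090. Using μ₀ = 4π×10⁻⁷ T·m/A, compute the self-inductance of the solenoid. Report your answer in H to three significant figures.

L ≈ 29.1 H

A = 907 mm² = 9.070×10^-4 m².
For a long solenoid, L = μ₀μᵣN²A/ℓ.
L = (4π×10⁻⁷)(1090)(4420)²(9.070×10^-4)/(0.833 m) = 29.14 H.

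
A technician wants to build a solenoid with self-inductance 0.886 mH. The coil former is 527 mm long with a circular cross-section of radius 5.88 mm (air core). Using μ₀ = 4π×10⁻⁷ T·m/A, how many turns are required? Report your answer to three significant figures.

A = πr² = π(5.880×10^-3 m)² = 1.086×10^-4 m².
From L = μ₀N²A/ℓ, N = √(Lℓ / (μ₀A)).
N = √[(8.860×10^-4)(0.527) / ((4π×10⁻⁷)×1.086×10^-4)] = √(3.421×10^6) ≈ 1849.5.

N ≈ 1850 turns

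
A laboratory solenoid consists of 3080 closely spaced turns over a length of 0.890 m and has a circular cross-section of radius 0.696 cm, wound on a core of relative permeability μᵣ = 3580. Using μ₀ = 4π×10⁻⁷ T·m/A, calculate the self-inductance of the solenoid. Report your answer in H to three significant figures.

L ≈ 7.30 H

A = πr² = π(6.960×10^-3 m)² = 1.522×10^-4 m².
For a long solenoid, L = μ₀μᵣN²A/ℓ.
L = (4π×10⁻⁷)(3580)(3080)²(1.522×10^-4)/(0.89 m) = 7.297 H.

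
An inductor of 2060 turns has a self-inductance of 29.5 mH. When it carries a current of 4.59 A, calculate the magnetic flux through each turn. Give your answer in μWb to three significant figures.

Φ_B ≈ 65.7 μWb

From L = NΦ_B/I, the flux per turn is Φ_B = LI/N.
Φ_B = (2.950×10^-2 H)(4.59 A)/2060 = 6.573×10^-5 Wb.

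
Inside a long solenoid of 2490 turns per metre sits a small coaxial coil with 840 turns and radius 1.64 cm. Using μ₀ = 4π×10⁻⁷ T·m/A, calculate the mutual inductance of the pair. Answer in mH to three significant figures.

M ≈ 2.22 mH

The outer solenoid produces a uniform field B₁ = μ₀n₁I₁ across the inner coil,
so the flux linkage is N₂Φ = N₂B₁A₂ = μ₀n₁N₂A₂·I₁, giving M = μ₀n₁N₂A₂.
A₂ = πr² = π(1.640×10^-2 m)² = 8.450×10^-4 m².
M = (4π×10⁻⁷)(2490)(840)(8.450×10^-4) = 2.221×10^-3 H.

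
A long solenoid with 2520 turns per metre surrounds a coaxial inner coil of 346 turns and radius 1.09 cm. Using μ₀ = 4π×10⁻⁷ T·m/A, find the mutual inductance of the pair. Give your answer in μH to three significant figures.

The outer solenoid produces a uniform field B₁ = μ₀n₁I₁ across the inner coil,
so the flux linkage is N₂Φ = N₂B₁A₂ = μ₀n₁N₂A₂·I₁, giving M = μ₀n₁N₂A₂.
A₂ = πr² = π(1.090×10^-2 m)² = 3.733×10^-4 m².
M = (4π×10⁻⁷)(2520)(346)(3.733×10^-4) = 4.090×10^-4 H.

M ≈ 409 μH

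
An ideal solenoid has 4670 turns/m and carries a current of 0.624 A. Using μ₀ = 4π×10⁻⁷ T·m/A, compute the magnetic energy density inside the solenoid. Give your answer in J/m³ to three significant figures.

u ≈ 5.34 J/m³

B = μ₀nI = (4π×10⁻⁷)(4.670×10^3)(0.624) = 3.662×10^-3 T.
u = B²/(2μ₀) = (3.662×10^-3)²/(2×4π×10⁻⁷) = 5.336 J/m³.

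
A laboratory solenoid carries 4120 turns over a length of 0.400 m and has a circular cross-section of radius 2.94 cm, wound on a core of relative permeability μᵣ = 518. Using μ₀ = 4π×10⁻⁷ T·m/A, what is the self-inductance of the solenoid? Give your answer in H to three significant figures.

L ≈ 75.0 H

A = πr² = π(2.940×10^-2 m)² = 2.715×10^-3 m².
For a long solenoid, L = μ₀μᵣN²A/ℓ.
L = (4π×10⁻⁷)(518)(4120)²(2.715×10^-3)/(0.4 m) = 75.01 H.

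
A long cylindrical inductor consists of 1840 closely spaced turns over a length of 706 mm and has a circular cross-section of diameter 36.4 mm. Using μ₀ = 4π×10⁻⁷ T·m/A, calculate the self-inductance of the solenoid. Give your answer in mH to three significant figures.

L ≈ 6.27 mH

A = π(d/2)² = π(1.820×10^-2 m)² = 1.041×10^-3 m².
For a long solenoid, L = μ₀N²A/ℓ.
L = (4π×10⁻⁷)(1840)²(1.041×10^-3)/(0.706 m) = 6.271×10^-3 H.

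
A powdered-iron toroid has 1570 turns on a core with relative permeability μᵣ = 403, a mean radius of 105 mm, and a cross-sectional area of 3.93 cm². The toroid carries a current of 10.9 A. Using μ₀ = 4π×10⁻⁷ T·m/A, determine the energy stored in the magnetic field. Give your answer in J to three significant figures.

L = μ₀μᵣN²A/(2πR) = (4π×10⁻⁷)(403)(1570)²(3.930×10^-4)/(2π×0.105) = 0.7436 H.
U = ½LI² = ½(0.7436)(10.9)² = 44.17 J.

U ≈ 44.2 J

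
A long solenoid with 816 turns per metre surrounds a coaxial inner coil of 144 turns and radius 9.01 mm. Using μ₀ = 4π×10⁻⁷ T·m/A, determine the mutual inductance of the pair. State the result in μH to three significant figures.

The outer solenoid produces a uniform field B₁ = μ₀n₁I₁ across the inner coil,
so the flux linkage is N₂Φ = N₂B₁A₂ = μ₀n₁N₂A₂·I₁, giving M = μ₀n₁N₂A₂.
A₂ = πr² = π(9.010×10^-3 m)² = 2.550×10^-4 m².
M = (4π×10⁻⁷)(816)(144)(2.550×10^-4) = 3.766×10^-5 H.

M ≈ 37.7 μH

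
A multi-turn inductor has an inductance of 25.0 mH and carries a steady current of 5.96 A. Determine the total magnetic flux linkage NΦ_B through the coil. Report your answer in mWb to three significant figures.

NΦ_B ≈ 149 mWb

From L = NΦ_B/I, the flux linkage is NΦ_B = LI.
NΦ_B = (2.500×10^-2 H)(5.96 A) = 0.149 Wb.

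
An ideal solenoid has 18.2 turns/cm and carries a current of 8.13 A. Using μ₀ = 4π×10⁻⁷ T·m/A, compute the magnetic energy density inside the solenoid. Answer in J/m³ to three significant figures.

B = μ₀nI = (4π×10⁻⁷)(1.820×10^3)(8.13) = 1.859×10^-2 T.
u = B²/(2μ₀) = (1.859×10^-2)²/(2×4π×10⁻⁷) = 137.6 J/m³.

u ≈ 138 J/m³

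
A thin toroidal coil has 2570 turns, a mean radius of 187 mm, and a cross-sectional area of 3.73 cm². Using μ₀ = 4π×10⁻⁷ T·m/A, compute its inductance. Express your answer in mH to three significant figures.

L ≈ 2.63 mH

For a thin toroid, L = μ₀N²A/(2πR).
L = (4π×10⁻⁷)(2570)²(3.730×10^-4) / (2π×0.187 m) = 2.6349×10^-3 H.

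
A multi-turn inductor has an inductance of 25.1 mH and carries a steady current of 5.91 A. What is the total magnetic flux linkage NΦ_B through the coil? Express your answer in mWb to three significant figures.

From L = NΦ_B/I, the flux linkage is NΦ_B = LI.
NΦ_B = (2.510×10^-2 H)(5.91 A) = 0.1483 Wb.

NΦ_B ≈ 148 mWb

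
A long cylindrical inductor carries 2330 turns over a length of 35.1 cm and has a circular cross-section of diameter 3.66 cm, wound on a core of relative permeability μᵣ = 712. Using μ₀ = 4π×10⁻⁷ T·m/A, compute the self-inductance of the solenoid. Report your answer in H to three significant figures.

L ≈ 14.6 H

A = π(d/2)² = π(1.830×10^-2 m)² = 1.052×10^-3 m².
For a long solenoid, L = μ₀μᵣN²A/ℓ.
L = (4π×10⁻⁷)(712)(2330)²(1.052×10^-3)/(0.351 m) = 14.56 H.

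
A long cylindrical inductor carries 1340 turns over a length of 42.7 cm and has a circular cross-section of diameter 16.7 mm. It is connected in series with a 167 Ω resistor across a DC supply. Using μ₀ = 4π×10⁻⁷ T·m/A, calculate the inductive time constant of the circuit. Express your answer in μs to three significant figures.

τ ≈ 6.93 μs

A = π(d/2)² = π(8.350×10^-3 m)² = 2.190×10^-4 m².
L = μ₀N²A/ℓ = (4π×10⁻⁷)(1340)²(2.190×10^-4)/(0.427) = 1.157×10^-3 H.
τ = L/R = (1.157×10^-3)/(167) = 6.931×10^-6 s.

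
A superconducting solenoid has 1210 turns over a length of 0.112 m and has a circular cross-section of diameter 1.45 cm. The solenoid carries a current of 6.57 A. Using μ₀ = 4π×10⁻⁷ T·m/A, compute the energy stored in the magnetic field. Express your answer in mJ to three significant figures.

U ≈ 58.5 mJ

A = π(d/2)² = π(7.250×10^-3 m)² = 1.651×10^-4 m².
L = μ₀N²A/ℓ = (4π×10⁻⁷)(1210)²(1.651×10^-4)/(0.112) = 2.713×10^-3 H.
U = ½LI² = ½(2.713×10^-3)(6.57)² = 5.854×10^-2 J.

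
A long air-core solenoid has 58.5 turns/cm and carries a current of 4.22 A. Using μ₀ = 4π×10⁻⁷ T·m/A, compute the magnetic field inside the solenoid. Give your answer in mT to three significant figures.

Inside a long solenoid, B = μ₀nI.
B = (4π×10⁻⁷)(5.850×10^3 m⁻¹)(4.22 A) = 3.102×10^-2 T.

B ≈ 31.0 mT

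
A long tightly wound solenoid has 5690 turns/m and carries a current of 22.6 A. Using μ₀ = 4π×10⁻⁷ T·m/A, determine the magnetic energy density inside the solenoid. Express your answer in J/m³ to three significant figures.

B = μ₀nI = (4π×10⁻⁷)(5.690×10^3)(22.6) = 0.1616 T.
u = B²/(2μ₀) = (0.1616)²/(2×4π×10⁻⁷) = 1.039×10^4 J/m³.

u ≈ 10400 J/m³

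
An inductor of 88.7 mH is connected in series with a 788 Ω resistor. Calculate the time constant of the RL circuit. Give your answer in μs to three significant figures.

τ ≈ 113 μs

τ = L/R = (8.870×10^-2 H)/(788 Ω) = 1.126×10^-4 s.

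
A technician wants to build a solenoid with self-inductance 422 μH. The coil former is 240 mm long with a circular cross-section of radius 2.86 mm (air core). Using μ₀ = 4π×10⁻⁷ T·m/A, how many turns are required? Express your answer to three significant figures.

N ≈ 1770 turns

A = πr² = π(2.860×10^-3 m)² = 2.570×10^-5 m².
From L = μ₀N²A/ℓ, N = √(Lℓ / (μ₀A)).
N = √[(4.220×10^-4)(0.24) / ((4π×10⁻⁷)×2.570×10^-5)] = √(3.136×10^6) ≈ 1771.0.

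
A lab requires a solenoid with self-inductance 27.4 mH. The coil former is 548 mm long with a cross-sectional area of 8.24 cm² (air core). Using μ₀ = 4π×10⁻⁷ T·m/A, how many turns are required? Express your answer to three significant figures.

N ≈ 3810 turns

A = 8.24 cm² = 8.240×10^-4 m².
From L = μ₀N²A/ℓ, N = √(Lℓ / (μ₀A)).
N = √[(2.740×10^-2)(0.548) / ((4π×10⁻⁷)×8.240×10^-4)] = √(1.450×10^7) ≈ 3808.0.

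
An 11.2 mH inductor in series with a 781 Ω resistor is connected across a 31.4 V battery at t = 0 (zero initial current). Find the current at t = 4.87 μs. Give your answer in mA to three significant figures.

I ≈ 11.6 mA

τ = L/R = 1.120×10^-2/781 = 1.434×10^-5 s; final current I_∞ = ε/R = 31.4/781 = 4.020×10^-2 A.
I(t) = I_∞(1 − e^(−t/τ)) with t/τ = 0.340.
I = (4.020×10^-2)(1 − e^(−0.340)) = 1.158×10^-2 A.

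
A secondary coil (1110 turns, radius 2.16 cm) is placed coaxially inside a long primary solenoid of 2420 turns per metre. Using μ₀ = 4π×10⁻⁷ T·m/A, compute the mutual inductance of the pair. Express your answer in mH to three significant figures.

M ≈ 4.95 mH

The outer solenoid produces a uniform field B₁ = μ₀n₁I₁ across the inner coil,
so the flux linkage is N₂Φ = N₂B₁A₂ = μ₀n₁N₂A₂·I₁, giving M = μ₀n₁N₂A₂.
A₂ = πr² = π(2.160×10^-2 m)² = 1.466×10^-3 m².
M = (4π×10⁻⁷)(2420)(1110)(1.466×10^-3) = 4.948×10^-3 H.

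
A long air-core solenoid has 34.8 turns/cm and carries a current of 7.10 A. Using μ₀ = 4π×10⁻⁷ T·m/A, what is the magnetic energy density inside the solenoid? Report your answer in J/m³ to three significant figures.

u ≈ 384 J/m³

B = μ₀nI = (4π×10⁻⁷)(3.480×10^3)(7.10) = 3.1049×10^-2 T.
u = B²/(2μ₀) = (3.1049×10^-2)²/(2×4π×10⁻⁷) = 383.6 J/m³.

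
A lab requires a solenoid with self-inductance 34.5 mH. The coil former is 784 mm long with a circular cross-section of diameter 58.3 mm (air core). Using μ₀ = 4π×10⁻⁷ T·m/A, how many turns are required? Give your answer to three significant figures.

A = π(d/2)² = π(2.915×10^-2 m)² = 2.669×10^-3 m².
From L = μ₀N²A/ℓ, N = √(Lℓ / (μ₀A)).
N = √[(3.450×10^-2)(0.784) / ((4π×10⁻⁷)×2.669×10^-3)] = √(8.063×10^6) ≈ 2839.5.

N ≈ 2840 turns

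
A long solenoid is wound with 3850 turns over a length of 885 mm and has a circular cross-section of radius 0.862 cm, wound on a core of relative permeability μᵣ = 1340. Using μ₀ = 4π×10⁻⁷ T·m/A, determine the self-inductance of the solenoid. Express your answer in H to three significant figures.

L ≈ 6.58 H

A = πr² = π(8.620×10^-3 m)² = 2.334×10^-4 m².
For a long solenoid, L = μ₀μᵣN²A/ℓ.
L = (4π×10⁻⁷)(1340)(3850)²(2.334×10^-4)/(0.885 m) = 6.584 H.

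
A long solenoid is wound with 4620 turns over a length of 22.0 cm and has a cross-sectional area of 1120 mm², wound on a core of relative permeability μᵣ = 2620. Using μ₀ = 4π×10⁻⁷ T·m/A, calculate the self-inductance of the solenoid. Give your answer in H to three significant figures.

L ≈ 358 H

A = 1120 mm² = 1.120×10^-3 m².
For a long solenoid, L = μ₀μᵣN²A/ℓ.
L = (4π×10⁻⁷)(2620)(4620)²(1.120×10^-3)/(0.22 m) = 357.8 H.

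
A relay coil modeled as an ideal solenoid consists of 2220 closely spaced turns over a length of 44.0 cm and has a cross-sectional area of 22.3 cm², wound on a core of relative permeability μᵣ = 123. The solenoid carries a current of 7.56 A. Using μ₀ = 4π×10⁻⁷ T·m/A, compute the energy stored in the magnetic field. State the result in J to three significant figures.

U ≈ 110 J

A = 22.3 cm² = 2.230×10^-3 m².
L = μ₀μᵣN²A/ℓ = (4π×10⁻⁷)(123)(2220)²(2.230×10^-3)/(0.44) = 3.861 H.
U = ½LI² = ½(3.861)(7.56)² = 110.3 J.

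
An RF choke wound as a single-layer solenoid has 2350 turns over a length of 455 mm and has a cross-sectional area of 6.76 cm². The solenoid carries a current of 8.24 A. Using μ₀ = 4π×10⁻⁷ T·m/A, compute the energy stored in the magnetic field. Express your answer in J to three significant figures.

U ≈ 0.350 J

A = 6.76 cm² = 6.760×10^-4 m².
L = μ₀N²A/ℓ = (4π×10⁻⁷)(2350)²(6.760×10^-4)/(0.455) = 1.031×10^-2 H.
U = ½LI² = ½(1.031×10^-2)(8.24)² = 0.35 J.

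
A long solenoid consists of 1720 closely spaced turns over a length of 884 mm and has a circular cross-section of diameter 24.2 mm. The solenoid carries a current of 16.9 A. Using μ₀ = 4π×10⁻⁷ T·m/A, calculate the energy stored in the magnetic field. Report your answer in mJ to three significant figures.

U ≈ 276 mJ

A = π(d/2)² = π(1.210×10^-2 m)² = 4.600×10^-4 m².
L = μ₀N²A/ℓ = (4π×10⁻⁷)(1720)²(4.600×10^-4)/(0.884) = 1.934×10^-3 H.
U = ½LI² = ½(1.934×10^-3)(16.9)² = 0.2762 J.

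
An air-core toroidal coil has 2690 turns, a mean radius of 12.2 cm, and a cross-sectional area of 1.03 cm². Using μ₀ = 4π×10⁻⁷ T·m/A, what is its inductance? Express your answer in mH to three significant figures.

For a thin toroid, L = μ₀N²A/(2πR).
L = (4π×10⁻⁷)(2690)²(1.030×10^-4) / (2π×0.122 m) = 1.222×10^-3 H.

L ≈ 1.22 mH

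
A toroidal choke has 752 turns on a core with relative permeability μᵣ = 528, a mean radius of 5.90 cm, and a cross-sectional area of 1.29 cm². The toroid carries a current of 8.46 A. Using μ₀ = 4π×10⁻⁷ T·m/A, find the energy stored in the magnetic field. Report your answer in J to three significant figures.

L = μ₀μᵣN²A/(2πR) = (4π×10⁻⁷)(528)(752)²(1.290×10^-4)/(2π×5.900×10^-2) = 0.1306 H.
U = ½LI² = ½(0.1306)(8.46)² = 4.672 J.

U ≈ 4.67 J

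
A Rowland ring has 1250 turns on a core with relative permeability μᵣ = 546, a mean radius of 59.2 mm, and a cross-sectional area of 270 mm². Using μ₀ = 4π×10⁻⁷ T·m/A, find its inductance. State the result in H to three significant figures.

For a thin toroid, L = μ₀μᵣN²A/(2πR).
L = (4π×10⁻⁷)(546)(1250)²(2.700×10^-4) / (2π×5.920×10^-2 m) = 0.7782 H.

L ≈ 0.778 H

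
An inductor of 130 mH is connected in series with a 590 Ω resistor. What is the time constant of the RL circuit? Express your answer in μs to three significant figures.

τ ≈ 220 μs

τ = L/R = (0.13 H)/(590 Ω) = 2.203×10^-4 s.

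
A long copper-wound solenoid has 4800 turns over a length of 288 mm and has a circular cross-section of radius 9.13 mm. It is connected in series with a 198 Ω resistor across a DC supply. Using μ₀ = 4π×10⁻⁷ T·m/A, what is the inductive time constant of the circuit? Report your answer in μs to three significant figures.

τ ≈ 133 μs

A = πr² = π(9.130×10^-3 m)² = 2.619×10^-4 m².
L = μ₀N²A/ℓ = (4π×10⁻⁷)(4800)²(2.619×10^-4)/(0.288) = 2.633×10^-2 H.
τ = L/R = (2.633×10^-2)/(198) = 1.330×10^-4 s.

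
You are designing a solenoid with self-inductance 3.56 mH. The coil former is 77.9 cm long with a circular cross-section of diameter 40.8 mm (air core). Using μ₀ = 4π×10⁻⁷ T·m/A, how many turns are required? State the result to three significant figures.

N ≈ 1300 turns

A = π(d/2)² = π(2.040×10^-2 m)² = 1.307×10^-3 m².
From L = μ₀N²A/ℓ, N = √(Lℓ / (μ₀A)).
N = √[(3.560×10^-3)(0.779) / ((4π×10⁻⁷)×1.307×10^-3)] = √(1.688×10^6) ≈ 1299.2.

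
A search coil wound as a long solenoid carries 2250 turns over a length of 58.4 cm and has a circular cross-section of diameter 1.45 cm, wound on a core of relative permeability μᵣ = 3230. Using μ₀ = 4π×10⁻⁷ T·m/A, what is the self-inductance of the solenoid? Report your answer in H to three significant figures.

L ≈ 5.81 H

A = π(d/2)² = π(7.250×10^-3 m)² = 1.651×10^-4 m².
For a long solenoid, L = μ₀μᵣN²A/ℓ.
L = (4π×10⁻⁷)(3230)(2250)²(1.651×10^-4)/(0.584 m) = 5.81 H.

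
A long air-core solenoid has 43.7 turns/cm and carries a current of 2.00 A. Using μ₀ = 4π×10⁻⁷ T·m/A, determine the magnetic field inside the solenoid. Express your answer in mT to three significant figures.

B ≈ 11.0 mT

Inside a long solenoid, B = μ₀nI.
B = (4π×10⁻⁷)(4.370×10^3 m⁻¹)(2.00 A) = 1.098×10^-2 T.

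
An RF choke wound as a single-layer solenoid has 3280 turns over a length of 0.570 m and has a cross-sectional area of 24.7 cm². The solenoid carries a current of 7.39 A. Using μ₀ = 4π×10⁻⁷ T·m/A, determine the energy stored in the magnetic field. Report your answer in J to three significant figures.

U ≈ 1.60 J

A = 24.7 cm² = 2.470×10^-3 m².
L = μ₀N²A/ℓ = (4π×10⁻⁷)(3280)²(2.470×10^-3)/(0.57) = 5.858×10^-2 H.
U = ½LI² = ½(5.858×10^-2)(7.39)² = 1.6 J.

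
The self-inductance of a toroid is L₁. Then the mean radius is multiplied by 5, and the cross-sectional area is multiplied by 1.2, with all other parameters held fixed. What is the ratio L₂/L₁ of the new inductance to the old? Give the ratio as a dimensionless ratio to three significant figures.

For a toroid, L ∝ μᵣN²A/R.
L₂/L₁ = (5)^-1 × (1.2) = 0.240.

L₂/L₁ = 0.240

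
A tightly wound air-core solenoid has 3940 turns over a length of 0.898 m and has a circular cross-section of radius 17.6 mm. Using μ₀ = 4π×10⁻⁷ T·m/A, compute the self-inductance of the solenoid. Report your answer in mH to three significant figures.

L ≈ 21.1 mH

A = πr² = π(1.760×10^-2 m)² = 9.731×10^-4 m².
For a long solenoid, L = μ₀N²A/ℓ.
L = (4π×10⁻⁷)(3940)²(9.731×10^-4)/(0.898 m) = 2.114×10^-2 H.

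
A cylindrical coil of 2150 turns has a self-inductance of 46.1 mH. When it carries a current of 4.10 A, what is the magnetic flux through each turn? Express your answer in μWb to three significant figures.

From L = NΦ_B/I, the flux per turn is Φ_B = LI/N.
Φ_B = (4.610×10^-2 H)(4.10 A)/2150 = 8.791×10^-5 Wb.

Φ_B ≈ 87.9 μWb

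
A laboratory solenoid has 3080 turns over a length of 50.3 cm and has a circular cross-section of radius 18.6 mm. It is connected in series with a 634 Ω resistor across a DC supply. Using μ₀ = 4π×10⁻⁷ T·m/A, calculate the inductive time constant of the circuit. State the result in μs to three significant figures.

τ ≈ 40.6 μs

A = πr² = π(1.860×10^-2 m)² = 1.087×10^-3 m².
L = μ₀N²A/ℓ = (4π×10⁻⁷)(3080)²(1.087×10^-3)/(0.503) = 2.576×10^-2 H.
τ = L/R = (2.576×10^-2)/(634) = 4.063×10^-5 s.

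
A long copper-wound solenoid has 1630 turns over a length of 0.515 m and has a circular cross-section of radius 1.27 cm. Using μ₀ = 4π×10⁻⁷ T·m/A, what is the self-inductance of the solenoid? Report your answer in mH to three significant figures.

A = πr² = π(1.270×10^-2 m)² = 5.067×10^-4 m².
For a long solenoid, L = μ₀N²A/ℓ.
L = (4π×10⁻⁷)(1630)²(5.067×10^-4)/(0.515 m) = 3.284998×10^-3 H.

L ≈ 3.28 mH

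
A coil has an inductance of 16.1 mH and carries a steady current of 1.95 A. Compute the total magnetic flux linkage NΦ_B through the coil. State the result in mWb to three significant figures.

NΦ_B ≈ 31.4 mWb

From L = NΦ_B/I, the flux linkage is NΦ_B = LI.
NΦ_B = (1.610×10^-2 H)(1.95 A) = 3.139×10^-2 Wb.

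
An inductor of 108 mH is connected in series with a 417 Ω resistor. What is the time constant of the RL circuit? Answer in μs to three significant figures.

τ ≈ 259 μs

τ = L/R = (0.108 H)/(417 Ω) = 2.590×10^-4 s.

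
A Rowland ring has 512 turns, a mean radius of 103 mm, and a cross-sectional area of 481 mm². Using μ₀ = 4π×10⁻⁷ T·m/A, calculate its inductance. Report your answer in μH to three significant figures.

For a thin toroid, L = μ₀N²A/(2πR).
L = (4π×10⁻⁷)(512)²(4.810×10^-4) / (2π×0.103 m) = 2.448×10^-4 H.

L ≈ 245 μH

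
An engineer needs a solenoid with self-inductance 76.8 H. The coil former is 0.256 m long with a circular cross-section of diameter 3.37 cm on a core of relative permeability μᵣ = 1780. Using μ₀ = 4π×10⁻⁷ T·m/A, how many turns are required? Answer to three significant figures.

A = π(d/2)² = π(1.685×10^-2 m)² = 8.920×10^-4 m².
From L = μ₀μᵣN²A/ℓ, N = √(Lℓ / (μ₀μᵣA)).
N = √[(76.8)(0.256) / ((4π×10⁻⁷)(1780)×8.920×10^-4)] = √(9.854×10^6) ≈ 3139.1.

N ≈ 3140 turns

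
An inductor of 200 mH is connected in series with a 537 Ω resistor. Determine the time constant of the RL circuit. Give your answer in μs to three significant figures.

τ ≈ 372 μs

τ = L/R = (0.2 H)/(537 Ω) = 3.724×10^-4 s.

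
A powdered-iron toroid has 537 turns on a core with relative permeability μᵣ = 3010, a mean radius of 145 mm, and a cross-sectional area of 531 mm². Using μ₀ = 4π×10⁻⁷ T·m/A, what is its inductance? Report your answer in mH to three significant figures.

L ≈ 636 mH

For a thin toroid, L = μ₀μᵣN²A/(2πR).
L = (4π×10⁻⁷)(3010)(537)²(5.310×10^-4) / (2π×0.145 m) = 0.6357 H.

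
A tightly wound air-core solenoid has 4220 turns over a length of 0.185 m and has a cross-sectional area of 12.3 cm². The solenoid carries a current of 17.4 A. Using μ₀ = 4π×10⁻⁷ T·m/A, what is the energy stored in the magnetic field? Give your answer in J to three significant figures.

A = 12.3 cm² = 1.230×10^-3 m².
L = μ₀N²A/ℓ = (4π×10⁻⁷)(4220)²(1.230×10^-3)/(0.185) = 0.1488 H.
U = ½LI² = ½(0.1488)(17.4)² = 22.52 J.

U ≈ 22.5 J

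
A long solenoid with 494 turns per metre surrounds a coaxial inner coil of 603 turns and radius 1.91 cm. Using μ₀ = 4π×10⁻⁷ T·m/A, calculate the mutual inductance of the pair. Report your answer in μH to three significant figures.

M ≈ 429 μH

The outer solenoid produces a uniform field B₁ = μ₀n₁I₁ across the inner coil,
so the flux linkage is N₂Φ = N₂B₁A₂ = μ₀n₁N₂A₂·I₁, giving M = μ₀n₁N₂A₂.
A₂ = πr² = π(1.910×10^-2 m)² = 1.146×10^-3 m².
M = (4π×10⁻⁷)(494)(603)(1.146×10^-3) = 4.290×10^-4 H.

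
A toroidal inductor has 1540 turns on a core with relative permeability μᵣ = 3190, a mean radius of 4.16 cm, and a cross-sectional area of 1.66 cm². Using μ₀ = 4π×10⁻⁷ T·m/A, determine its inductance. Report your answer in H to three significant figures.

L ≈ 6.04 H

For a thin toroid, L = μ₀μᵣN²A/(2πR).
L = (4π×10⁻⁷)(3190)(1540)²(1.660×10^-4) / (2π×4.160×10^-2 m) = 6.038 H.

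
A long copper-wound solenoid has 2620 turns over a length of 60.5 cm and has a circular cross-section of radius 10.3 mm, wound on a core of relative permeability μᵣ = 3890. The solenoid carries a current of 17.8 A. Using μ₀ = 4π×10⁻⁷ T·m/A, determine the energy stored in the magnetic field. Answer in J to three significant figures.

U ≈ 2930 J

A = πr² = π(1.030×10^-2 m)² = 3.333×10^-4 m².
L = μ₀μᵣN²A/ℓ = (4π×10⁻⁷)(3890)(2620)²(3.333×10^-4)/(0.605) = 18.49 H.
U = ½LI² = ½(18.49)(17.8)² = 2.928×10^3 J.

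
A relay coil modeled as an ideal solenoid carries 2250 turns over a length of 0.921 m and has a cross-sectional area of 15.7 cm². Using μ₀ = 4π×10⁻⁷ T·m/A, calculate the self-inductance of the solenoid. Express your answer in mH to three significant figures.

A = 15.7 cm² = 1.570×10^-3 m².
For a long solenoid, L = μ₀N²A/ℓ.
L = (4π×10⁻⁷)(2250)²(1.570×10^-3)/(0.921 m) = 1.084×10^-2 H.

L ≈ 10.8 mH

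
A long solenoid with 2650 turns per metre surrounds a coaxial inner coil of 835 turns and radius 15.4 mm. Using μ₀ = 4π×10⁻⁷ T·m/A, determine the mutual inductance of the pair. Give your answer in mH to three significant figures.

M ≈ 2.07 mH

The outer solenoid produces a uniform field B₁ = μ₀n₁I₁ across the inner coil,
so the flux linkage is N₂Φ = N₂B₁A₂ = μ₀n₁N₂A₂·I₁, giving M = μ₀n₁N₂A₂.
A₂ = πr² = π(1.540×10^-2 m)² = 7.451×10^-4 m².
M = (4π×10⁻⁷)(2650)(835)(7.451×10^-4) = 2.072×10^-3 H.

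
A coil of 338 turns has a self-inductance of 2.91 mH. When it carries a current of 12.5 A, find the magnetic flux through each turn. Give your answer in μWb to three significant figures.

From L = NΦ_B/I, the flux per turn is Φ_B = LI/N.
Φ_B = (2.910×10^-3 H)(12.5 A)/338 = 1.076×10^-4 Wb.

Φ_B ≈ 108 μWb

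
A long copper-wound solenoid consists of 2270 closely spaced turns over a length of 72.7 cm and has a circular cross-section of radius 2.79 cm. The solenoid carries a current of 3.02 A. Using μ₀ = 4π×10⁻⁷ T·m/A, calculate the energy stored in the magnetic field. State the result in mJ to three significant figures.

U ≈ 99.3 mJ

A = πr² = π(2.790×10^-2 m)² = 2.445×10^-3 m².
L = μ₀N²A/ℓ = (4π×10⁻⁷)(2270)²(2.445×10^-3)/(0.727) = 2.178×10^-2 H.
U = ½LI² = ½(2.178×10^-2)(3.02)² = 9.933×10^-2 J.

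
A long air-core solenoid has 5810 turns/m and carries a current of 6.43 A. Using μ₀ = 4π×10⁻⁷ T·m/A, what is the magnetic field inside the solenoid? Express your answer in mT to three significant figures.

Inside a long solenoid, B = μ₀nI.
B = (4π×10⁻⁷)(5.810×10^3 m⁻¹)(6.43 A) = 4.6946×10^-2 T.

B ≈ 46.9 mT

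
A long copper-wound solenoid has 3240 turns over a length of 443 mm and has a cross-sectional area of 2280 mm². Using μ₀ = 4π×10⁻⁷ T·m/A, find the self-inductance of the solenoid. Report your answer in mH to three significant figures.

A = 2280 mm² = 2.280×10^-3 m².
For a long solenoid, L = μ₀N²A/ℓ.
L = (4π×10⁻⁷)(3240)²(2.280×10^-3)/(0.443 m) = 6.789×10^-2 H.

L ≈ 67.9 mH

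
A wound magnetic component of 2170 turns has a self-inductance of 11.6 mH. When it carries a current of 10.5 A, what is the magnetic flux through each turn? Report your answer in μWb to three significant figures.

From L = NΦ_B/I, the flux per turn is Φ_B = LI/N.
Φ_B = (1.160×10^-2 H)(10.5 A)/2170 = 5.613×10^-5 Wb.

Φ_B ≈ 56.1 μWb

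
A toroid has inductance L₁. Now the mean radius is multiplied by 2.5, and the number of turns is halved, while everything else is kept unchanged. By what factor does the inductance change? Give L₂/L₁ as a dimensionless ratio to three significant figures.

L₂/L₁ = 0.100

For a toroid, L ∝ μᵣN²A/R.
L₂/L₁ = (2.5)^-1 × (0.5)^2 = 0.100.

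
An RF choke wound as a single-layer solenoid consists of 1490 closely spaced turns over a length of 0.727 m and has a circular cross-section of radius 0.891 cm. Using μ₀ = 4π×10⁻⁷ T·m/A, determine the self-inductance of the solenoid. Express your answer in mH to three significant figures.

L ≈ 0.957 mH

A = πr² = π(8.910×10^-3 m)² = 2.494×10^-4 m².
For a long solenoid, L = μ₀N²A/ℓ.
L = (4π×10⁻⁷)(1490)²(2.494×10^-4)/(0.727 m) = 9.571×10^-4 H.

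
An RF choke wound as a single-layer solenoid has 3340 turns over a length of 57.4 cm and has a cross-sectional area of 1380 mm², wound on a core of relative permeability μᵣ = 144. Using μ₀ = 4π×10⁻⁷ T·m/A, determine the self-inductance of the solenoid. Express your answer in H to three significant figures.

A = 1380 mm² = 1.380×10^-3 m².
For a long solenoid, L = μ₀μᵣN²A/ℓ.
L = (4π×10⁻⁷)(144)(3340)²(1.380×10^-3)/(0.574 m) = 4.853 H.

L ≈ 4.85 H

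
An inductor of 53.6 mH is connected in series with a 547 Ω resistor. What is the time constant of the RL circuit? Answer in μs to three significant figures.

τ ≈ 98.0 μs

τ = L/R = (5.360×10^-2 H)/(547 Ω) = 9.799×10^-5 s.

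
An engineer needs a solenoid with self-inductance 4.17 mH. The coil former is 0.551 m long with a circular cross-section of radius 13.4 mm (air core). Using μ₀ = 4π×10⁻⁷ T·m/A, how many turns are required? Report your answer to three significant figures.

N ≈ 1800 turns

A = πr² = π(1.340×10^-2 m)² = 5.641×10^-4 m².
From L = μ₀N²A/ℓ, N = √(Lℓ / (μ₀A)).
N = √[(4.170×10^-3)(0.551) / ((4π×10⁻⁷)×5.641×10^-4)] = √(3.241×10^6) ≈ 1800.4.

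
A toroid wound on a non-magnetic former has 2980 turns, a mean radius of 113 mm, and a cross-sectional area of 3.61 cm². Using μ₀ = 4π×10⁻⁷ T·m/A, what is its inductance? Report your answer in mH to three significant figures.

L ≈ 5.67 mH

For a thin toroid, L = μ₀N²A/(2πR).
L = (4π×10⁻⁷)(2980)²(3.610×10^-4) / (2π×0.113 m) = 5.674×10^-3 H.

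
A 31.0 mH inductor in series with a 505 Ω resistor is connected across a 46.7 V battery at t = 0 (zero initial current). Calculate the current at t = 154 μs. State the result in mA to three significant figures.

τ = L/R = 3.100×10^-2/505 = 6.139×10^-5 s; final current I_∞ = ε/R = 46.7/505 = 9.248×10^-2 A.
I(t) = I_∞(1 − e^(−t/τ)) with t/τ = 2.509.
I = (9.248×10^-2)(1 − e^(−2.509)) = 8.495×10^-2 A.

I ≈ 85.0 mA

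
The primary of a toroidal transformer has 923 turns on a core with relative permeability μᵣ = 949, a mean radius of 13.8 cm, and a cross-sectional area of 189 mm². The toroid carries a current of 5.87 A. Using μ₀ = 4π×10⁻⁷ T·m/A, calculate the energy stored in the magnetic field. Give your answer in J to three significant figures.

L = μ₀μᵣN²A/(2πR) = (4π×10⁻⁷)(949)(923)²(1.890×10^-4)/(2π×0.138) = 0.22145 H.
U = ½LI² = ½(0.22145)(5.87)² = 3.815 J.

U ≈ 3.82 J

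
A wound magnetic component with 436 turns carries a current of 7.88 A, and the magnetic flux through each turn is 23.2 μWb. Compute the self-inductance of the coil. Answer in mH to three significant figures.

Self-inductance is defined by L = NΦ_B/I (flux linkage over current).
L = (436)(2.320×10^-5 Wb)/(7.88 A) = 1.284×10^-3 H.

L ≈ 1.28 mH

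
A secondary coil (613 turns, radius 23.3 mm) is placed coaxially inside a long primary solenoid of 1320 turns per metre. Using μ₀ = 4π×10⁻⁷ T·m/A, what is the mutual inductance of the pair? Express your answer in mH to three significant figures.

M ≈ 1.73 mH

The outer solenoid produces a uniform field B₁ = μ₀n₁I₁ across the inner coil,
so the flux linkage is N₂Φ = N₂B₁A₂ = μ₀n₁N₂A₂·I₁, giving M = μ₀n₁N₂A₂.
A₂ = πr² = π(2.330×10^-2 m)² = 1.706×10^-3 m².
M = (4π×10⁻⁷)(1320)(613)(1.706×10^-3) = 1.734×10^-3 H.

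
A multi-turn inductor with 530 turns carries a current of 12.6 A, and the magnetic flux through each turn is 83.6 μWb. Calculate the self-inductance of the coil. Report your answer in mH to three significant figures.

Self-inductance is defined by L = NΦ_B/I (flux linkage over current).
L = (530)(8.360×10^-5 Wb)/(12.6 A) = 3.517×10^-3 H.

L ≈ 3.52 mH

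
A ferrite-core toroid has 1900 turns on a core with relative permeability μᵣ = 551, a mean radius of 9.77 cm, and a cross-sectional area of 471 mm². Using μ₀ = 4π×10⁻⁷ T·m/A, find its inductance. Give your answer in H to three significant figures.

For a thin toroid, L = μ₀μᵣN²A/(2πR).
L = (4π×10⁻⁷)(551)(1900)²(4.710×10^-4) / (2π×9.770×10^-2 m) = 1.918 H.

L ≈ 1.92 H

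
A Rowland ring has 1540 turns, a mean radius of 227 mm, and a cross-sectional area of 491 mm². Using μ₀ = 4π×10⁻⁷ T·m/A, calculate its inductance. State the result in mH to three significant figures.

For a thin toroid, L = μ₀N²A/(2πR).
L = (4π×10⁻⁷)(1540)²(4.910×10^-4) / (2π×0.227 m) = 1.026×10^-3 H.

L ≈ 1.03 mH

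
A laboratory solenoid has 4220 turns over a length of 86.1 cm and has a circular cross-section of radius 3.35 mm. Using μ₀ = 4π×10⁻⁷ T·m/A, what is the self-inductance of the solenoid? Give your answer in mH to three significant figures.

A = πr² = π(3.350×10^-3 m)² = 3.526×10^-5 m².
For a long solenoid, L = μ₀N²A/ℓ.
L = (4π×10⁻⁷)(4220)²(3.526×10^-5)/(0.861 m) = 9.164×10^-4 H.

L ≈ 0.916 mH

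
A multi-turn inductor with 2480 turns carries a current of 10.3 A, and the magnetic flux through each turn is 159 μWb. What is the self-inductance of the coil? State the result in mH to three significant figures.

L ≈ 38.3 mH

Self-inductance is defined by L = NΦ_B/I (flux linkage over current).
L = (2480)(1.590×10^-4 Wb)/(10.3 A) = 3.828×10^-2 H.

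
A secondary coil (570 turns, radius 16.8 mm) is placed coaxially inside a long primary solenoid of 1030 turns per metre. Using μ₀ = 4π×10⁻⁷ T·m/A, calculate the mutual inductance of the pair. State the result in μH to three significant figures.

The outer solenoid produces a uniform field B₁ = μ₀n₁I₁ across the inner coil,
so the flux linkage is N₂Φ = N₂B₁A₂ = μ₀n₁N₂A₂·I₁, giving M = μ₀n₁N₂A₂.
A₂ = πr² = π(1.680×10^-2 m)² = 8.867×10^-4 m².
M = (4π×10⁻⁷)(1030)(570)(8.867×10^-4) = 6.542×10^-4 H.

M ≈ 654 μH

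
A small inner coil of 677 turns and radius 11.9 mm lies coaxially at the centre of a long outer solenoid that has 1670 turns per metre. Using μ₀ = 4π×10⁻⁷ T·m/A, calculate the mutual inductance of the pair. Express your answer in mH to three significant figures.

The outer solenoid produces a uniform field B₁ = μ₀n₁I₁ across the inner coil,
so the flux linkage is N₂Φ = N₂B₁A₂ = μ₀n₁N₂A₂·I₁, giving M = μ₀n₁N₂A₂.
A₂ = πr² = π(1.190×10^-2 m)² = 4.449×10^-4 m².
M = (4π×10⁻⁷)(1670)(677)(4.449×10^-4) = 6.321×10^-4 H.

M ≈ 0.632 mH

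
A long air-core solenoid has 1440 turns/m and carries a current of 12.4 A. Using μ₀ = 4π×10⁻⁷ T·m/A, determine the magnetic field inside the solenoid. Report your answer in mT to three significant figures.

Inside a long solenoid, B = μ₀nI.
B = (4π×10⁻⁷)(1.440×10^3 m⁻¹)(12.4 A) = 2.244×10^-2 T.

B ≈ 22.4 mT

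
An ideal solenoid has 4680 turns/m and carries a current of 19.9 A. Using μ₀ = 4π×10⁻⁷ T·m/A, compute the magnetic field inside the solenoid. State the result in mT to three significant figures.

B ≈ 117 mT

Inside a long solenoid, B = μ₀nI.
B = (4π×10⁻⁷)(4.680×10^3 m⁻¹)(19.9 A) = 0.117 T.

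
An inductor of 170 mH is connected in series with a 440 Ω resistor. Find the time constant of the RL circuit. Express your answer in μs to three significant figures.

τ = L/R = (0.17 H)/(440 Ω) = 3.864×10^-4 s.

τ ≈ 386 μs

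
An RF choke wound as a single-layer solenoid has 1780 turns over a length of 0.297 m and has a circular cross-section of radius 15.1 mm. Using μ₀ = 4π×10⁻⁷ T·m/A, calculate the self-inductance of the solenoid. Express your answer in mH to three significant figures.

L ≈ 9.60 mH

A = πr² = π(1.510×10^-2 m)² = 7.163×10^-4 m².
For a long solenoid, L = μ₀N²A/ℓ.
L = (4π×10⁻⁷)(1780)²(7.163×10^-4)/(0.297 m) = 9.603×10^-3 H.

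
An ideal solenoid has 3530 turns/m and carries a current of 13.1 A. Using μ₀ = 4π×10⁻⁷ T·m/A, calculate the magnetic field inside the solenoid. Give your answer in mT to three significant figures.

B ≈ 58.1 mT

Inside a long solenoid, B = μ₀nI.
B = (4π×10⁻⁷)(3.530×10^3 m⁻¹)(13.1 A) = 5.811×10^-2 T.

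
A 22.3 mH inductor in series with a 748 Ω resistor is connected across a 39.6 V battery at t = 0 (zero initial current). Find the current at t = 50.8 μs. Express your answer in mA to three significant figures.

I ≈ 43.3 mA

τ = L/R = 2.230×10^-2/748 = 2.981×10^-5 s; final current I_∞ = ε/R = 39.6/748 = 5.294×10^-2 A.
I(t) = I_∞(1 − e^(−t/τ)) with t/τ = 1.704.
I = (5.294×10^-2)(1 − e^(−1.704)) = 4.331×10^-2 A.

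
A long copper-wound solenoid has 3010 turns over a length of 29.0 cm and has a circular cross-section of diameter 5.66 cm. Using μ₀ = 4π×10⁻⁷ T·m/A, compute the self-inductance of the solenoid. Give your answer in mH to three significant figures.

A = π(d/2)² = π(2.830×10^-2 m)² = 2.516×10^-3 m².
For a long solenoid, L = μ₀N²A/ℓ.
L = (4π×10⁻⁷)(3010)²(2.516×10^-3)/(0.29 m) = 9.878×10^-2 H.

L ≈ 98.8 mH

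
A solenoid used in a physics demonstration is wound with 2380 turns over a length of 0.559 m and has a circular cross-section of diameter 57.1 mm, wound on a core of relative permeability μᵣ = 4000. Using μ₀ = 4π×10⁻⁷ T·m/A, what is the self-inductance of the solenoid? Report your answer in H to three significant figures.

A = π(d/2)² = π(2.855×10^-2 m)² = 2.561×10^-3 m².
For a long solenoid, L = μ₀μᵣN²A/ℓ.
L = (4π×10⁻⁷)(4000)(2380)²(2.561×10^-3)/(0.559 m) = 130.4 H.

L ≈ 130 H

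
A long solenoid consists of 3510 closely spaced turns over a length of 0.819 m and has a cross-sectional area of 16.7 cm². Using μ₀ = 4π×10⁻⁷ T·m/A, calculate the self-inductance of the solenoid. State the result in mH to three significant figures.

A = 16.7 cm² = 1.670×10^-3 m².
For a long solenoid, L = μ₀N²A/ℓ.
L = (4π×10⁻⁷)(3510)²(1.670×10^-3)/(0.819 m) = 3.157×10^-2 H.

L ≈ 31.6 mH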